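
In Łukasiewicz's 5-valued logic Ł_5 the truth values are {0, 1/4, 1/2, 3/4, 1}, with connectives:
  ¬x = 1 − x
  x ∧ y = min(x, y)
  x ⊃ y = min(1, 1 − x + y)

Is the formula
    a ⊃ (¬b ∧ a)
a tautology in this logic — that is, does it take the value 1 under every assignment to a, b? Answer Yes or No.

No

Counterexample: take a = 1/4, b = 1.
¬b = ¬1 = 0
¬b ∧ a = 0 ∧ 1/4 = 0
a ⊃ (¬b ∧ a) = 1/4 ⊃ 0 = 3/4
This gives 3/4 ≠ 1.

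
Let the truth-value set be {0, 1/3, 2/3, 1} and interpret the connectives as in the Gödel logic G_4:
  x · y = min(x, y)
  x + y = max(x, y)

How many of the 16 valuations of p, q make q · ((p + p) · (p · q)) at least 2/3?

p = 0, q = 0 ↦ 0  <
p = 0, q = 1/3 ↦ 0  <
p = 0, q = 2/3 ↦ 0  <
p = 0, q = 1 ↦ 0  <
p = 1/3, q = 0 ↦ 0  <
p = 1/3, q = 1/3 ↦ 1/3  <
p = 1/3, q = 2/3 ↦ 1/3  <
p = 1/3, q = 1 ↦ 1/3  <
p = 2/3, q = 0 ↦ 0  <
p = 2/3, q = 1/3 ↦ 1/3  <
p = 2/3, q = 2/3 ↦ 2/3  ≥
p = 2/3, q = 1 ↦ 2/3  ≥
p = 1, q = 0 ↦ 0  <
p = 1, q = 1/3 ↦ 1/3  <
p = 1, q = 2/3 ↦ 2/3  ≥
p = 1, q = 1 ↦ 1  ≥
So 4 of the 16 assignments meet the threshold.

4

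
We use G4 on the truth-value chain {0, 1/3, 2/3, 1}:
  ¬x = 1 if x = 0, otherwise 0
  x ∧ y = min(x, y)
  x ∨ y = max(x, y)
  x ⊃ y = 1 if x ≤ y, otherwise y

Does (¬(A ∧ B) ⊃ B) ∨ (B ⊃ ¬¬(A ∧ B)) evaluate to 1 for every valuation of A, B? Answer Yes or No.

No

Counterexample: take A = 0, B = 1/3.
A ∧ B = 0 ∧ 1/3 = 0
¬(A ∧ B) = ¬0 = 1
¬(A ∧ B) ⊃ B = 1 ⊃ 1/3 = 1/3
A ∧ B = 0 ∧ 1/3 = 0
¬(A ∧ B) = ¬0 = 1
¬¬(A ∧ B) = ¬1 = 0
B ⊃ ¬¬(A ∧ B) = 1/3 ⊃ 0 = 0
(¬(A ∧ B) ⊃ B) ∨ (B ⊃ ¬¬(A ∧ B)) = 1/3 ∨ 0 = 1/3
This gives 1/3 ≠ 1.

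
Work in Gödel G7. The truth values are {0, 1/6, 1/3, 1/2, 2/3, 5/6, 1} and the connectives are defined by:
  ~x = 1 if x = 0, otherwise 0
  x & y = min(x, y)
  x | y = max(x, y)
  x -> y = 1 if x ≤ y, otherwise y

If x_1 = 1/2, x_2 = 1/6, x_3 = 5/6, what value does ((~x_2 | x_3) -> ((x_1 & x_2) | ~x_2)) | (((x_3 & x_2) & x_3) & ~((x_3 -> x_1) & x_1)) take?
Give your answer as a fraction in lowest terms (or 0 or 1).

1/6

~x_2 = ~1/6 = 0
~x_2 | x_3 = 0 | 5/6 = 5/6
x_1 & x_2 = 1/2 & 1/6 = 1/6
~x_2 = ~1/6 = 0
(x_1 & x_2) | ~x_2 = 1/6 | 0 = 1/6
(~x_2 | x_3) -> ((x_1 & x_2) | ~x_2) = 5/6 -> 1/6 = 1/6
x_3 & x_2 = 5/6 & 1/6 = 1/6
(x_3 & x_2) & x_3 = 1/6 & 5/6 = 1/6
x_3 -> x_1 = 5/6 -> 1/2 = 1/2
(x_3 -> x_1) & x_1 = 1/2 & 1/2 = 1/2
~((x_3 -> x_1) & x_1) = ~1/2 = 0
((x_3 & x_2) & x_3) & ~((x_3 -> x_1) & x_1) = 1/6 & 0 = 0
((~x_2 | x_3) -> ((x_1 & x_2) | ~x_2)) | (((x_3 & x_2) & x_3) & ~((x_3 -> x_1) & x_1)) = 1/6 | 0 = 1/6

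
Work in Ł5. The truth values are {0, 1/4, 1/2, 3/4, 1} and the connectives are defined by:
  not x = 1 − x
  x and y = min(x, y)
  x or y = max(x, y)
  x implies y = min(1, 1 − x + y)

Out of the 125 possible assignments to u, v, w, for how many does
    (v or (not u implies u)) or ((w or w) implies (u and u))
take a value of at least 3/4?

110

value 1: 97 assignments (counts)
value 3/4: 13 assignments (counts)
value 1/2: 11 assignments
value 1/4: 3 assignments
value 0: 1 assignment
So 110 of the 125 assignments meet the threshold.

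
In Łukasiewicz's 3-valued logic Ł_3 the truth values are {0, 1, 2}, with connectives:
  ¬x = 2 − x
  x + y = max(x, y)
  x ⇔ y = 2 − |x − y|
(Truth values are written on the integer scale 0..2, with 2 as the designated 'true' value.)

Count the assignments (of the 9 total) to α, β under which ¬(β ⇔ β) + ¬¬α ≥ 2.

α = 0, β = 0 ↦ 0  <
α = 0, β = 1 ↦ 0  <
α = 0, β = 2 ↦ 0  <
α = 1, β = 0 ↦ 1  <
α = 1, β = 1 ↦ 1  <
α = 1, β = 2 ↦ 1  <
α = 2, β = 0 ↦ 2  ≥
α = 2, β = 1 ↦ 2  ≥
α = 2, β = 2 ↦ 2  ≥
So 3 of the 9 assignments meet the threshold.

3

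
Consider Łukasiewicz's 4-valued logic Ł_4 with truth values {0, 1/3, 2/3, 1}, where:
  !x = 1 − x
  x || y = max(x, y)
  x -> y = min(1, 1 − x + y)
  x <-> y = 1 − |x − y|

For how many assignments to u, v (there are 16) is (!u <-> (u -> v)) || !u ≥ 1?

7

u = 0, v = 0 ↦ 1  ≥
u = 0, v = 1/3 ↦ 1  ≥
u = 0, v = 2/3 ↦ 1  ≥
u = 0, v = 1 ↦ 1  ≥
u = 1/3, v = 0 ↦ 1  ≥
u = 1/3, v = 1/3 ↦ 2/3  <
u = 1/3, v = 2/3 ↦ 2/3  <
u = 1/3, v = 1 ↦ 2/3  <
u = 2/3, v = 0 ↦ 1  ≥
u = 2/3, v = 1/3 ↦ 2/3  <
u = 2/3, v = 2/3 ↦ 1/3  <
u = 2/3, v = 1 ↦ 1/3  <
u = 1, v = 0 ↦ 1  ≥
u = 1, v = 1/3 ↦ 2/3  <
u = 1, v = 2/3 ↦ 1/3  <
u = 1, v = 1 ↦ 0  <
So 7 of the 16 assignments meet the threshold.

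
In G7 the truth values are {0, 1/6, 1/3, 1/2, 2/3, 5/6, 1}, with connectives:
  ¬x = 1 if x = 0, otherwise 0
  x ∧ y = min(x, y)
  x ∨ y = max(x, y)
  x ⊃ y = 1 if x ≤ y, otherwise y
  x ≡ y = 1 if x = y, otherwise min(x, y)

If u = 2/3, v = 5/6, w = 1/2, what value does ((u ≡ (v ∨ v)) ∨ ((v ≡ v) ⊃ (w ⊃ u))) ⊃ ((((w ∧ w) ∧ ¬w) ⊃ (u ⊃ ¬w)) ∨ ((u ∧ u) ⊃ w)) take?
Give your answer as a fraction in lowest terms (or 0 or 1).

v ∨ v = 5/6 ∨ 5/6 = 5/6
u ≡ (v ∨ v) = 2/3 ≡ 5/6 = 2/3
v ≡ v = 5/6 ≡ 5/6 = 1
w ⊃ u = 1/2 ⊃ 2/3 = 1
(v ≡ v) ⊃ (w ⊃ u) = 1 ⊃ 1 = 1
(u ≡ (v ∨ v)) ∨ ((v ≡ v) ⊃ (w ⊃ u)) = 2/3 ∨ 1 = 1
w ∧ w = 1/2 ∧ 1/2 = 1/2
¬w = ¬1/2 = 0
(w ∧ w) ∧ ¬w = 1/2 ∧ 0 = 0
¬w = ¬1/2 = 0
u ⊃ ¬w = 2/3 ⊃ 0 = 0
((w ∧ w) ∧ ¬w) ⊃ (u ⊃ ¬w) = 0 ⊃ 0 = 1
u ∧ u = 2/3 ∧ 2/3 = 2/3
(u ∧ u) ⊃ w = 2/3 ⊃ 1/2 = 1/2
(((w ∧ w) ∧ ¬w) ⊃ (u ⊃ ¬w)) ∨ ((u ∧ u) ⊃ w) = 1 ∨ 1/2 = 1
((u ≡ (v ∨ v)) ∨ ((v ≡ v) ⊃ (w ⊃ u))) ⊃ ((((w ∧ w) ∧ ¬w) ⊃ (u ⊃ ¬w)) ∨ ((u ∧ u) ⊃ w)) = 1 ⊃ 1 = 1

1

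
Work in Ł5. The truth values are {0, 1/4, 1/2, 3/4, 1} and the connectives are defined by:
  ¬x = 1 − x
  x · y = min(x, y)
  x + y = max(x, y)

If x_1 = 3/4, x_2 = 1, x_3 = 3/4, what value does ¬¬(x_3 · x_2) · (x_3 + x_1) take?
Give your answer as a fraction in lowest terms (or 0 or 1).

x_3 · x_2 = 3/4 · 1 = 3/4
¬(x_3 · x_2) = ¬3/4 = 1/4
¬¬(x_3 · x_2) = ¬1/4 = 3/4
x_3 + x_1 = 3/4 + 3/4 = 3/4
¬¬(x_3 · x_2) · (x_3 + x_1) = 3/4 · 3/4 = 3/4

3/4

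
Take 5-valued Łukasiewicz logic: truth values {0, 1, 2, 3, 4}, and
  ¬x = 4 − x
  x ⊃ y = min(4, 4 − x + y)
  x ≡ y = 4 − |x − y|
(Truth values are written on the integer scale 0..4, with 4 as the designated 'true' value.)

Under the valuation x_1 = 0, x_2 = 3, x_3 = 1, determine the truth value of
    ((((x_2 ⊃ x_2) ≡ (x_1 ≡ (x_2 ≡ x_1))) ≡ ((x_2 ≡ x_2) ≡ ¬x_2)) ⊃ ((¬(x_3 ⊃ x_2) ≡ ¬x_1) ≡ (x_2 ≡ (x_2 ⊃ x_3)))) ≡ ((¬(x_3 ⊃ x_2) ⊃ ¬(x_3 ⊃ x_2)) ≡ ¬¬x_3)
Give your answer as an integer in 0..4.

2

x_2 ⊃ x_2 = 3 ⊃ 3 = 4
x_2 ≡ x_1 = 3 ≡ 0 = 1
x_1 ≡ (x_2 ≡ x_1) = 0 ≡ 1 = 3
(x_2 ⊃ x_2) ≡ (x_1 ≡ (x_2 ≡ x_1)) = 4 ≡ 3 = 3
x_2 ≡ x_2 = 3 ≡ 3 = 4
¬x_2 = ¬3 = 1
(x_2 ≡ x_2) ≡ ¬x_2 = 4 ≡ 1 = 1
((x_2 ⊃ x_2) ≡ (x_1 ≡ (x_2 ≡ x_1))) ≡ ((x_2 ≡ x_2) ≡ ¬x_2) = 3 ≡ 1 = 2
x_3 ⊃ x_2 = 1 ⊃ 3 = 4
¬(x_3 ⊃ x_2) = ¬4 = 0
¬x_1 = ¬0 = 4
¬(x_3 ⊃ x_2) ≡ ¬x_1 = 0 ≡ 4 = 0
x_2 ⊃ x_3 = 3 ⊃ 1 = 2
x_2 ≡ (x_2 ⊃ x_3) = 3 ≡ 2 = 3
(¬(x_3 ⊃ x_2) ≡ ¬x_1) ≡ (x_2 ≡ (x_2 ⊃ x_3)) = 0 ≡ 3 = 1
(((x_2 ⊃ x_2) ≡ (x_1 ≡ (x_2 ≡ x_1))) ≡ ((x_2 ≡ x_2) ≡ ¬x_2)) ⊃ ((¬(x_3 ⊃ x_2) ≡ ¬x_1) ≡ (x_2 ≡ (x_2 ⊃ x_3))) = 2 ⊃ 1 = 3
x_3 ⊃ x_2 = 1 ⊃ 3 = 4
¬(x_3 ⊃ x_2) = ¬4 = 0
x_3 ⊃ x_2 = 1 ⊃ 3 = 4
¬(x_3 ⊃ x_2) = ¬4 = 0
¬(x_3 ⊃ x_2) ⊃ ¬(x_3 ⊃ x_2) = 0 ⊃ 0 = 4
¬x_3 = ¬1 = 3
¬¬x_3 = ¬3 = 1
(¬(x_3 ⊃ x_2) ⊃ ¬(x_3 ⊃ x_2)) ≡ ¬¬x_3 = 4 ≡ 1 = 1
((((x_2 ⊃ x_2) ≡ (x_1 ≡ (x_2 ≡ x_1))) ≡ ((x_2 ≡ x_2) ≡ ¬x_2)) ⊃ ((¬(x_3 ⊃ x_2) ≡ ¬x_1) ≡ (x_2 ≡ (x_2 ⊃ x_3)))) ≡ ((¬(x_3 ⊃ x_2) ⊃ ¬(x_3 ⊃ x_2)) ≡ ¬¬x_3) = 3 ≡ 1 = 2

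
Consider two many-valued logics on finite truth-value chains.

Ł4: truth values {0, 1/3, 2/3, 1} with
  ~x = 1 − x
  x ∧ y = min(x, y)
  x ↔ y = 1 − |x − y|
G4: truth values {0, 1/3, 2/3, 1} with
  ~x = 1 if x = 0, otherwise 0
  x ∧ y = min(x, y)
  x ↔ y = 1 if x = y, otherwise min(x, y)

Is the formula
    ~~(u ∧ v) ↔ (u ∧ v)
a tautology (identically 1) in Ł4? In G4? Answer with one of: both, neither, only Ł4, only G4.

only Ł4

In Ł4: every assignment gives 1 — tautology.
In G4: at u = 1/3, v = 1/3 the value is 1/3 — not a tautology.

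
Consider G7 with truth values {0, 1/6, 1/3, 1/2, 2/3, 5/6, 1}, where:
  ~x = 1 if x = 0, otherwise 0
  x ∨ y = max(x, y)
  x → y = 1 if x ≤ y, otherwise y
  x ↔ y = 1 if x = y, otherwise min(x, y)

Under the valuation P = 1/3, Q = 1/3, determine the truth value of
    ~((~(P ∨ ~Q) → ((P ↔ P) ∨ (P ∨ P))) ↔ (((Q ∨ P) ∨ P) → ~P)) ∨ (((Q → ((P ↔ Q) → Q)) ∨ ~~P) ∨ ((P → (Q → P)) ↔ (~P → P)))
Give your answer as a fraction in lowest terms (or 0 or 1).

1

~Q = ~1/3 = 0
P ∨ ~Q = 1/3 ∨ 0 = 1/3
~(P ∨ ~Q) = ~1/3 = 0
P ↔ P = 1/3 ↔ 1/3 = 1
P ∨ P = 1/3 ∨ 1/3 = 1/3
(P ↔ P) ∨ (P ∨ P) = 1 ∨ 1/3 = 1
~(P ∨ ~Q) → ((P ↔ P) ∨ (P ∨ P)) = 0 → 1 = 1
Q ∨ P = 1/3 ∨ 1/3 = 1/3
(Q ∨ P) ∨ P = 1/3 ∨ 1/3 = 1/3
~P = ~1/3 = 0
((Q ∨ P) ∨ P) → ~P = 1/3 → 0 = 0
(~(P ∨ ~Q) → ((P ↔ P) ∨ (P ∨ P))) ↔ (((Q ∨ P) ∨ P) → ~P) = 1 ↔ 0 = 0
~((~(P ∨ ~Q) → ((P ↔ P) ∨ (P ∨ P))) ↔ (((Q ∨ P) ∨ P) → ~P)) = ~0 = 1
P ↔ Q = 1/3 ↔ 1/3 = 1
(P ↔ Q) → Q = 1 → 1/3 = 1/3
Q → ((P ↔ Q) → Q) = 1/3 → 1/3 = 1
~P = ~1/3 = 0
~~P = ~0 = 1
(Q → ((P ↔ Q) → Q)) ∨ ~~P = 1 ∨ 1 = 1
Q → P = 1/3 → 1/3 = 1
P → (Q → P) = 1/3 → 1 = 1
~P = ~1/3 = 0
~P → P = 0 → 1/3 = 1
(P → (Q → P)) ↔ (~P → P) = 1 ↔ 1 = 1
((Q → ((P ↔ Q) → Q)) ∨ ~~P) ∨ ((P → (Q → P)) ↔ (~P → P)) = 1 ∨ 1 = 1
~((~(P ∨ ~Q) → ((P ↔ P) ∨ (P ∨ P))) ↔ (((Q ∨ P) ∨ P) → ~P)) ∨ (((Q → ((P ↔ Q) → Q)) ∨ ~~P) ∨ ((P → (Q → P)) ↔ (~P → P))) = 1 ∨ 1 = 1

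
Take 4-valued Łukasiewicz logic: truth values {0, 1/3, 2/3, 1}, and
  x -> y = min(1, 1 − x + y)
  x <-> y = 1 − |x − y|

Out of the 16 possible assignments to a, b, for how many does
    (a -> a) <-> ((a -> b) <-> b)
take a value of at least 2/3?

a = 0, b = 0 ↦ 0  <
a = 0, b = 1/3 ↦ 1/3  <
a = 0, b = 2/3 ↦ 2/3  ≥
a = 0, b = 1 ↦ 1  ≥
a = 1/3, b = 0 ↦ 1/3  <
a = 1/3, b = 1/3 ↦ 1/3  <
a = 1/3, b = 2/3 ↦ 2/3  ≥
a = 1/3, b = 1 ↦ 1  ≥
a = 2/3, b = 0 ↦ 2/3  ≥
a = 2/3, b = 1/3 ↦ 2/3  ≥
a = 2/3, b = 2/3 ↦ 2/3  ≥
a = 2/3, b = 1 ↦ 1  ≥
a = 1, b = 0 ↦ 1  ≥
a = 1, b = 1/3 ↦ 1  ≥
a = 1, b = 2/3 ↦ 1  ≥
a = 1, b = 1 ↦ 1  ≥
So 12 of the 16 assignments meet the threshold.

12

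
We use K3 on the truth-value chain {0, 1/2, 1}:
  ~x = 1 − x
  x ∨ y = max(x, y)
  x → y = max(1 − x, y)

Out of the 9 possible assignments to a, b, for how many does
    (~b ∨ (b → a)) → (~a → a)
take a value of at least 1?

a = 0, b = 0 ↦ 0  <
a = 0, b = 1/2 ↦ 1/2  <
a = 0, b = 1 ↦ 1  ≥
a = 1/2, b = 0 ↦ 1/2  <
a = 1/2, b = 1/2 ↦ 1/2  <
a = 1/2, b = 1 ↦ 1/2  <
a = 1, b = 0 ↦ 1  ≥
a = 1, b = 1/2 ↦ 1  ≥
a = 1, b = 1 ↦ 1  ≥
So 4 of the 9 assignments meet the threshold.

4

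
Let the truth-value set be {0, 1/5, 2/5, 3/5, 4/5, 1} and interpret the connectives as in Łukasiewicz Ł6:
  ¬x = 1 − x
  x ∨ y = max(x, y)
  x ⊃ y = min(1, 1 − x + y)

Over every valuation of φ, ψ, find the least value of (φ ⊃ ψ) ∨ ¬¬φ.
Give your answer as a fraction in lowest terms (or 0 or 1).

Take φ = 2/5, ψ = 0:
φ ⊃ ψ = 2/5 ⊃ 0 = 3/5
¬φ = ¬2/5 = 3/5
¬¬φ = ¬3/5 = 2/5
(φ ⊃ ψ) ∨ ¬¬φ = 3/5 ∨ 2/5 = 3/5
No assignment yields a value below 3/5, so this is the minimum.

3/5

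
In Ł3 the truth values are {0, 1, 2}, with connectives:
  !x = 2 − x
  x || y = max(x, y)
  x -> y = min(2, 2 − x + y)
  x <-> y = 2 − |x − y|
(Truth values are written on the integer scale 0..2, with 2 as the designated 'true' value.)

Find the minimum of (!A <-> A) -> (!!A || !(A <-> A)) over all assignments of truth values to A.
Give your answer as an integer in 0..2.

1

Take A = 1:
!A = !1 = 1
!A <-> A = 1 <-> 1 = 2
!A = !1 = 1
!!A = !1 = 1
A <-> A = 1 <-> 1 = 2
!(A <-> A) = !2 = 0
!!A || !(A <-> A) = 1 || 0 = 1
(!A <-> A) -> (!!A || !(A <-> A)) = 2 -> 1 = 1
No assignment yields a value below 1, so this is the minimum.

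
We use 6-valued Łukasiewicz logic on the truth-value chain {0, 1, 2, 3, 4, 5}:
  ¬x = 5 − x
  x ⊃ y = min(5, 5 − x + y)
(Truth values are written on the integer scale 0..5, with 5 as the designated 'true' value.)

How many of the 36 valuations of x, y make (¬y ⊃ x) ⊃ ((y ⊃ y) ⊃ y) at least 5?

value 5: 11 assignments (counts)
value 4: 9 assignments
value 3: 7 assignments
value 2: 5 assignments
value 1: 3 assignments
value 0: 1 assignment
So 11 of the 36 assignments meet the threshold.

11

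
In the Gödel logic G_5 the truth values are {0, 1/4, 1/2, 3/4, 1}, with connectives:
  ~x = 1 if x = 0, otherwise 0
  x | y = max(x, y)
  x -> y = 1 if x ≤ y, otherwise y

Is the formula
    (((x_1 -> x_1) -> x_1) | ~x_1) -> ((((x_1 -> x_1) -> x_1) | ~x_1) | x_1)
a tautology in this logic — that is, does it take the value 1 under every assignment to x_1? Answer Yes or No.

x_1 = 0 ↦ 1
x_1 = 1/4 ↦ 1
x_1 = 1/2 ↦ 1
x_1 = 3/4 ↦ 1
x_1 = 1 ↦ 1
Every assignment gives a value ≥ 1.

Yes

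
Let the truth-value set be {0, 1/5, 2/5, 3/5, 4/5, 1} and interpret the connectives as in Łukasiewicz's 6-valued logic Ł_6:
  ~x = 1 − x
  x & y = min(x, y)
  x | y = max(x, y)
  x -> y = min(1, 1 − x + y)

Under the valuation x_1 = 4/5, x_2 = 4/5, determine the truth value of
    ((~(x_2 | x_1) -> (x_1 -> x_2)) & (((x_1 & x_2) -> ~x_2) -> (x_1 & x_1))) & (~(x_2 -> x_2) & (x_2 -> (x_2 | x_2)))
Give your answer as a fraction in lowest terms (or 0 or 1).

x_2 | x_1 = 4/5 | 4/5 = 4/5
~(x_2 | x_1) = ~4/5 = 1/5
x_1 -> x_2 = 4/5 -> 4/5 = 1
~(x_2 | x_1) -> (x_1 -> x_2) = 1/5 -> 1 = 1
x_1 & x_2 = 4/5 & 4/5 = 4/5
~x_2 = ~4/5 = 1/5
(x_1 & x_2) -> ~x_2 = 4/5 -> 1/5 = 2/5
x_1 & x_1 = 4/5 & 4/5 = 4/5
((x_1 & x_2) -> ~x_2) -> (x_1 & x_1) = 2/5 -> 4/5 = 1
(~(x_2 | x_1) -> (x_1 -> x_2)) & (((x_1 & x_2) -> ~x_2) -> (x_1 & x_1)) = 1 & 1 = 1
x_2 -> x_2 = 4/5 -> 4/5 = 1
~(x_2 -> x_2) = ~1 = 0
x_2 | x_2 = 4/5 | 4/5 = 4/5
x_2 -> (x_2 | x_2) = 4/5 -> 4/5 = 1
~(x_2 -> x_2) & (x_2 -> (x_2 | x_2)) = 0 & 1 = 0
((~(x_2 | x_1) -> (x_1 -> x_2)) & (((x_1 & x_2) -> ~x_2) -> (x_1 & x_1))) & (~(x_2 -> x_2) & (x_2 -> (x_2 | x_2))) = 1 & 0 = 0

0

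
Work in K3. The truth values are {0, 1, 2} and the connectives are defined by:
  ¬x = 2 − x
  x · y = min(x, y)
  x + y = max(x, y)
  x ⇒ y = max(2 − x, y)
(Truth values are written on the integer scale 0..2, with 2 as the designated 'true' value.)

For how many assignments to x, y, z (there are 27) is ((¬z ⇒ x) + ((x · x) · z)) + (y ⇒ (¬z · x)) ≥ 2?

value 2: 19 assignments (counts)
value 1: 7 assignments
value 0: 1 assignment
So 19 of the 27 assignments meet the threshold.

19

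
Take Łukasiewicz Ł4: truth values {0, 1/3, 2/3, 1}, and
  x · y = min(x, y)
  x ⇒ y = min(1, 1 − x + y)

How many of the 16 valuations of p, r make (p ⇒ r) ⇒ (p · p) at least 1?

6

p = 0, r = 0 ↦ 0  <
p = 0, r = 1/3 ↦ 0  <
p = 0, r = 2/3 ↦ 0  <
p = 0, r = 1 ↦ 0  <
p = 1/3, r = 0 ↦ 2/3  <
p = 1/3, r = 1/3 ↦ 1/3  <
p = 1/3, r = 2/3 ↦ 1/3  <
p = 1/3, r = 1 ↦ 1/3  <
p = 2/3, r = 0 ↦ 1  ≥
p = 2/3, r = 1/3 ↦ 1  ≥
p = 2/3, r = 2/3 ↦ 2/3  <
p = 2/3, r = 1 ↦ 2/3  <
p = 1, r = 0 ↦ 1  ≥
p = 1, r = 1/3 ↦ 1  ≥
p = 1, r = 2/3 ↦ 1  ≥
p = 1, r = 1 ↦ 1  ≥
So 6 of the 16 assignments meet the threshold.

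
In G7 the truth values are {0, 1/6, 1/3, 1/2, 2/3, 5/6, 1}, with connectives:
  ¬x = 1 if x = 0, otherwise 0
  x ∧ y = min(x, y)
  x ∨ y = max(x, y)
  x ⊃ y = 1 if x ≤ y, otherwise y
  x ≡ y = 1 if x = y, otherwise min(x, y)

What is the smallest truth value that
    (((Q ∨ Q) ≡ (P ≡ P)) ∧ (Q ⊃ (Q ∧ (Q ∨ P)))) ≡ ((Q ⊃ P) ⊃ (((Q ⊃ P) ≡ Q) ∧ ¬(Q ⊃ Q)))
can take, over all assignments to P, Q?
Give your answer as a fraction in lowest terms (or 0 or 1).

Take P = 1/6, Q = 1/6:
Q ∨ Q = 1/6 ∨ 1/6 = 1/6
P ≡ P = 1/6 ≡ 1/6 = 1
(Q ∨ Q) ≡ (P ≡ P) = 1/6 ≡ 1 = 1/6
Q ∨ P = 1/6 ∨ 1/6 = 1/6
Q ∧ (Q ∨ P) = 1/6 ∧ 1/6 = 1/6
Q ⊃ (Q ∧ (Q ∨ P)) = 1/6 ⊃ 1/6 = 1
((Q ∨ Q) ≡ (P ≡ P)) ∧ (Q ⊃ (Q ∧ (Q ∨ P))) = 1/6 ∧ 1 = 1/6
Q ⊃ P = 1/6 ⊃ 1/6 = 1
Q ⊃ P = 1/6 ⊃ 1/6 = 1
(Q ⊃ P) ≡ Q = 1 ≡ 1/6 = 1/6
Q ⊃ Q = 1/6 ⊃ 1/6 = 1
¬(Q ⊃ Q) = ¬1 = 0
((Q ⊃ P) ≡ Q) ∧ ¬(Q ⊃ Q) = 1/6 ∧ 0 = 0
(Q ⊃ P) ⊃ (((Q ⊃ P) ≡ Q) ∧ ¬(Q ⊃ Q)) = 1 ⊃ 0 = 0
(((Q ∨ Q) ≡ (P ≡ P)) ∧ (Q ⊃ (Q ∧ (Q ∨ P)))) ≡ ((Q ⊃ P) ⊃ (((Q ⊃ P) ≡ Q) ∧ ¬(Q ⊃ Q))) = 1/6 ≡ 0 = 0
No assignment yields a value below 0, so this is the minimum.

0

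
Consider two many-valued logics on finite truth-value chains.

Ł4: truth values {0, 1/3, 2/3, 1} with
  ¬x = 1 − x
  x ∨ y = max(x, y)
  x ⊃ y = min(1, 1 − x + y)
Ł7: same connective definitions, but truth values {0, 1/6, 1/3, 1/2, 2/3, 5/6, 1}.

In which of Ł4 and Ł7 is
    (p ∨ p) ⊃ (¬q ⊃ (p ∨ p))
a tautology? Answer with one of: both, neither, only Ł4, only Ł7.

both

In Ł4: every assignment gives 1 — tautology.
In Ł7: every assignment gives 1 — tautology.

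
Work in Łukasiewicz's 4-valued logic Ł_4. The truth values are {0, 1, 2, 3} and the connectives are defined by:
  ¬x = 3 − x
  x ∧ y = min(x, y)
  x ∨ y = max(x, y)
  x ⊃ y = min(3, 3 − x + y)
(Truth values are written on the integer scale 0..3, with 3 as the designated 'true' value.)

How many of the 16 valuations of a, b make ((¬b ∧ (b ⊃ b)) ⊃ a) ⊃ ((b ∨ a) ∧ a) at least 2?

12

a = 0, b = 0 ↦ 3  ≥
a = 0, b = 1 ↦ 2  ≥
a = 0, b = 2 ↦ 1  <
a = 0, b = 3 ↦ 0  <
a = 1, b = 0 ↦ 3  ≥
a = 1, b = 1 ↦ 2  ≥
a = 1, b = 2 ↦ 1  <
a = 1, b = 3 ↦ 1  <
a = 2, b = 0 ↦ 3  ≥
a = 2, b = 1 ↦ 2  ≥
a = 2, b = 2 ↦ 2  ≥
a = 2, b = 3 ↦ 2  ≥
a = 3, b = 0 ↦ 3  ≥
a = 3, b = 1 ↦ 3  ≥
a = 3, b = 2 ↦ 3  ≥
a = 3, b = 3 ↦ 3  ≥
So 12 of the 16 assignments meet the threshold.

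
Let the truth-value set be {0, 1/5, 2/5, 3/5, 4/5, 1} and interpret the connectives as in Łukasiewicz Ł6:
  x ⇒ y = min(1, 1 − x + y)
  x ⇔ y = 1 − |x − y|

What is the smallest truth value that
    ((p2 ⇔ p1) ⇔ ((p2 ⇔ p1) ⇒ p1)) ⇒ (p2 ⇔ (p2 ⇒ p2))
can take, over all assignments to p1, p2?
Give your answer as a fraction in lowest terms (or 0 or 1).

1/5

Take p1 = 2/5, p2 = 0:
p2 ⇔ p1 = 0 ⇔ 2/5 = 3/5
p2 ⇔ p1 = 0 ⇔ 2/5 = 3/5
(p2 ⇔ p1) ⇒ p1 = 3/5 ⇒ 2/5 = 4/5
(p2 ⇔ p1) ⇔ ((p2 ⇔ p1) ⇒ p1) = 3/5 ⇔ 4/5 = 4/5
p2 ⇒ p2 = 0 ⇒ 0 = 1
p2 ⇔ (p2 ⇒ p2) = 0 ⇔ 1 = 0
((p2 ⇔ p1) ⇔ ((p2 ⇔ p1) ⇒ p1)) ⇒ (p2 ⇔ (p2 ⇒ p2)) = 4/5 ⇒ 0 = 1/5
No assignment yields a value below 1/5, so this is the minimum.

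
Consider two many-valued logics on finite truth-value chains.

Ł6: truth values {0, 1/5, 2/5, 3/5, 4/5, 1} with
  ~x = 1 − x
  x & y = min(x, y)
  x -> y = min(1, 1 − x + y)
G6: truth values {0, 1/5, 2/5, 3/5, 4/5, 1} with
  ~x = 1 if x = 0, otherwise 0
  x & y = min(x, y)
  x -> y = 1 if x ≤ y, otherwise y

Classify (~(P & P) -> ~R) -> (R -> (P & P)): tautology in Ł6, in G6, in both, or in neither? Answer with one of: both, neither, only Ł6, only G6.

In Ł6: every assignment gives 1 — tautology.
In G6: at P = 1/5, R = 2/5 the value is 1/5 — not a tautology.

only Ł6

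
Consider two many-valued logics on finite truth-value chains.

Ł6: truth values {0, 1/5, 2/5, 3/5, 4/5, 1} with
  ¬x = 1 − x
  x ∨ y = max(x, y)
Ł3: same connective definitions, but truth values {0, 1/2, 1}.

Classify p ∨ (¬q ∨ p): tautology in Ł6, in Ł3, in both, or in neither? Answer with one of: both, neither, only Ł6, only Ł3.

neither

In Ł6: at p = 0, q = 1/5 the value is 4/5 — not a tautology.
In Ł3: at p = 0, q = 1/2 the value is 1/2 — not a tautology.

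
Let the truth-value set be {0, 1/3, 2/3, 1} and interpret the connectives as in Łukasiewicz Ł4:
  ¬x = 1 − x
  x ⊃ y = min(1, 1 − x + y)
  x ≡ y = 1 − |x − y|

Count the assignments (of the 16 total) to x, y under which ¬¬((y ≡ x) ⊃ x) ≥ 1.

9

x = 0, y = 0 ↦ 0  <
x = 0, y = 1/3 ↦ 1/3  <
x = 0, y = 2/3 ↦ 2/3  <
x = 0, y = 1 ↦ 1  ≥
x = 1/3, y = 0 ↦ 2/3  <
x = 1/3, y = 1/3 ↦ 1/3  <
x = 1/3, y = 2/3 ↦ 2/3  <
x = 1/3, y = 1 ↦ 1  ≥
x = 2/3, y = 0 ↦ 1  ≥
x = 2/3, y = 1/3 ↦ 1  ≥
x = 2/3, y = 2/3 ↦ 2/3  <
x = 2/3, y = 1 ↦ 1  ≥
x = 1, y = 0 ↦ 1  ≥
x = 1, y = 1/3 ↦ 1  ≥
x = 1, y = 2/3 ↦ 1  ≥
x = 1, y = 1 ↦ 1  ≥
So 9 of the 16 assignments meet the threshold.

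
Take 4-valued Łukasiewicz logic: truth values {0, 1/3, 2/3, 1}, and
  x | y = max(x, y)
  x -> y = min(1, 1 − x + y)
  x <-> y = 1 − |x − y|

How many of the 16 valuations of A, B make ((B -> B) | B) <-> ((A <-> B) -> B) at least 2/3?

A = 0, B = 0 ↦ 0  <
A = 0, B = 1/3 ↦ 2/3  ≥
A = 0, B = 2/3 ↦ 1  ≥
A = 0, B = 1 ↦ 1  ≥
A = 1/3, B = 0 ↦ 1/3  <
A = 1/3, B = 1/3 ↦ 1/3  <
A = 1/3, B = 2/3 ↦ 1  ≥
A = 1/3, B = 1 ↦ 1  ≥
A = 2/3, B = 0 ↦ 2/3  ≥
A = 2/3, B = 1/3 ↦ 2/3  ≥
A = 2/3, B = 2/3 ↦ 2/3  ≥
A = 2/3, B = 1 ↦ 1  ≥
A = 1, B = 0 ↦ 1  ≥
A = 1, B = 1/3 ↦ 1  ≥
A = 1, B = 2/3 ↦ 1  ≥
A = 1, B = 1 ↦ 1  ≥
So 13 of the 16 assignments meet the threshold.

13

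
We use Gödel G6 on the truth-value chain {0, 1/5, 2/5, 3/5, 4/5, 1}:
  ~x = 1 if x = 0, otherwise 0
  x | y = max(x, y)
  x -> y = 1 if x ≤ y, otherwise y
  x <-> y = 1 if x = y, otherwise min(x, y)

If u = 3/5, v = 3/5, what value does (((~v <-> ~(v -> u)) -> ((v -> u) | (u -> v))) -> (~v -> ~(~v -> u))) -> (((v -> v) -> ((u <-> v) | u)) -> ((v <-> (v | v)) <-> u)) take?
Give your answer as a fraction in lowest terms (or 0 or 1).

~v = ~3/5 = 0
v -> u = 3/5 -> 3/5 = 1
~(v -> u) = ~1 = 0
~v <-> ~(v -> u) = 0 <-> 0 = 1
v -> u = 3/5 -> 3/5 = 1
u -> v = 3/5 -> 3/5 = 1
(v -> u) | (u -> v) = 1 | 1 = 1
(~v <-> ~(v -> u)) -> ((v -> u) | (u -> v)) = 1 -> 1 = 1
~v = ~3/5 = 0
~v = ~3/5 = 0
~v -> u = 0 -> 3/5 = 1
~(~v -> u) = ~1 = 0
~v -> ~(~v -> u) = 0 -> 0 = 1
((~v <-> ~(v -> u)) -> ((v -> u) | (u -> v))) -> (~v -> ~(~v -> u)) = 1 -> 1 = 1
v -> v = 3/5 -> 3/5 = 1
u <-> v = 3/5 <-> 3/5 = 1
(u <-> v) | u = 1 | 3/5 = 1
(v -> v) -> ((u <-> v) | u) = 1 -> 1 = 1
v | v = 3/5 | 3/5 = 3/5
v <-> (v | v) = 3/5 <-> 3/5 = 1
(v <-> (v | v)) <-> u = 1 <-> 3/5 = 3/5
((v -> v) -> ((u <-> v) | u)) -> ((v <-> (v | v)) <-> u) = 1 -> 3/5 = 3/5
(((~v <-> ~(v -> u)) -> ((v -> u) | (u -> v))) -> (~v -> ~(~v -> u))) -> (((v -> v) -> ((u <-> v) | u)) -> ((v <-> (v | v)) <-> u)) = 1 -> 3/5 = 3/5

3/5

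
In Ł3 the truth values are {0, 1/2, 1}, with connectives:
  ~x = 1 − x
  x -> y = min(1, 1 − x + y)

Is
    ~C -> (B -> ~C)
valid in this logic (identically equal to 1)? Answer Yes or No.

B = 0, C = 0 ↦ 1
B = 0, C = 1/2 ↦ 1
B = 0, C = 1 ↦ 1
B = 1/2, C = 0 ↦ 1
B = 1/2, C = 1/2 ↦ 1
B = 1/2, C = 1 ↦ 1
B = 1, C = 0 ↦ 1
B = 1, C = 1/2 ↦ 1
B = 1, C = 1 ↦ 1
Every assignment gives a value ≥ 1.

Yes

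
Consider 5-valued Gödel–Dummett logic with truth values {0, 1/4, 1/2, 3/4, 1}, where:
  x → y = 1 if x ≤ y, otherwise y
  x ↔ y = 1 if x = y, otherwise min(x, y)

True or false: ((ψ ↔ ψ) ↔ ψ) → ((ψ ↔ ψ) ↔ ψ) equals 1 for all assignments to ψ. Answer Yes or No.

ψ = 0 ↦ 1
ψ = 1/4 ↦ 1
ψ = 1/2 ↦ 1
ψ = 3/4 ↦ 1
ψ = 1 ↦ 1
Every assignment gives a value ≥ 1.

Yes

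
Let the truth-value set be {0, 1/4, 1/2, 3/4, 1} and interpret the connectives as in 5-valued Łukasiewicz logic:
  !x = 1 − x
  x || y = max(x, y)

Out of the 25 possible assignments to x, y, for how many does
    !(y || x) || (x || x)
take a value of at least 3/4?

14

value 1: 6 assignments (counts)
value 3/4: 8 assignments (counts)
value 1/2: 7 assignments
value 1/4: 3 assignments
value 0: 1 assignment
So 14 of the 25 assignments meet the threshold.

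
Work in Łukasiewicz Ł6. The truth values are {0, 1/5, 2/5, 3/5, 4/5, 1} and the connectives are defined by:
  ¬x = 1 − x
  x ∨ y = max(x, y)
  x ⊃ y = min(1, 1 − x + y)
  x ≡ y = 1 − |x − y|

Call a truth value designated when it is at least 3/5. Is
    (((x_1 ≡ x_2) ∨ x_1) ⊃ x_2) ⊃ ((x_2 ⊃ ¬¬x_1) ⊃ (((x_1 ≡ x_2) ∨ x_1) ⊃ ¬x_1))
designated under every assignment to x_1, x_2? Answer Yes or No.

Counterexample: take x_1 = 4/5, x_2 = 4/5.
x_1 ≡ x_2 = 4/5 ≡ 4/5 = 1
(x_1 ≡ x_2) ∨ x_1 = 1 ∨ 4/5 = 1
((x_1 ≡ x_2) ∨ x_1) ⊃ x_2 = 1 ⊃ 4/5 = 4/5
¬x_1 = ¬4/5 = 1/5
¬¬x_1 = ¬1/5 = 4/5
x_2 ⊃ ¬¬x_1 = 4/5 ⊃ 4/5 = 1
x_1 ≡ x_2 = 4/5 ≡ 4/5 = 1
(x_1 ≡ x_2) ∨ x_1 = 1 ∨ 4/5 = 1
¬x_1 = ¬4/5 = 1/5
((x_1 ≡ x_2) ∨ x_1) ⊃ ¬x_1 = 1 ⊃ 1/5 = 1/5
(x_2 ⊃ ¬¬x_1) ⊃ (((x_1 ≡ x_2) ∨ x_1) ⊃ ¬x_1) = 1 ⊃ 1/5 = 1/5
(((x_1 ≡ x_2) ∨ x_1) ⊃ x_2) ⊃ ((x_2 ⊃ ¬¬x_1) ⊃ (((x_1 ≡ x_2) ∨ x_1) ⊃ ¬x_1)) = 4/5 ⊃ 1/5 = 2/5
This gives 2/5, which is below 3/5.

No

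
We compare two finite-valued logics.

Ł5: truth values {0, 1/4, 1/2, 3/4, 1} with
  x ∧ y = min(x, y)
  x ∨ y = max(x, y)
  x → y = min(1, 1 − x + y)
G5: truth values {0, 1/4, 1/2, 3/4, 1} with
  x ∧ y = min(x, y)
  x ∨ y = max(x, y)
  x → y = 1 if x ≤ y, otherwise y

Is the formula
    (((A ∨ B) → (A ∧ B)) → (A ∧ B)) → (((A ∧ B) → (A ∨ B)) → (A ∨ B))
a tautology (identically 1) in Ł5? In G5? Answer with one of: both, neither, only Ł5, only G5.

only Ł5

In Ł5: every assignment gives 1 — tautology.
In G5: at A = 0, B = 1/4 the value is 1/4 — not a tautology.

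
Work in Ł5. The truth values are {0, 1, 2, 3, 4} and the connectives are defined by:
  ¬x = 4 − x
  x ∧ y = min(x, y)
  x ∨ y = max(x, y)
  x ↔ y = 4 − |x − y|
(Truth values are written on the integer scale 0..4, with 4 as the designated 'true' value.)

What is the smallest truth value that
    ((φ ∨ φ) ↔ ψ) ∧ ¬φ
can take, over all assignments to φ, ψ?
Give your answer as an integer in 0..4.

0

Take φ = 0, ψ = 4:
φ ∨ φ = 0 ∨ 0 = 0
(φ ∨ φ) ↔ ψ = 0 ↔ 4 = 0
¬φ = ¬0 = 4
((φ ∨ φ) ↔ ψ) ∧ ¬φ = 0 ∧ 4 = 0
No assignment yields a value below 0, so this is the minimum.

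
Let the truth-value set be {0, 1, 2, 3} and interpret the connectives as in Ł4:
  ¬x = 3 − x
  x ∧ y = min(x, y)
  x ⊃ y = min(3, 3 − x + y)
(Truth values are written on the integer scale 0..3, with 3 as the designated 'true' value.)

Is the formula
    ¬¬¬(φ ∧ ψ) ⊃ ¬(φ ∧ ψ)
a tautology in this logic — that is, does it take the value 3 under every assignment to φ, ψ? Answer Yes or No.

Yes

φ = 0, ψ = 0 ↦ 3
φ = 0, ψ = 1 ↦ 3
φ = 0, ψ = 2 ↦ 3
φ = 0, ψ = 3 ↦ 3
φ = 1, ψ = 0 ↦ 3
φ = 1, ψ = 1 ↦ 3
φ = 1, ψ = 2 ↦ 3
φ = 1, ψ = 3 ↦ 3
φ = 2, ψ = 0 ↦ 3
φ = 2, ψ = 1 ↦ 3
φ = 2, ψ = 2 ↦ 3
φ = 2, ψ = 3 ↦ 3
φ = 3, ψ = 0 ↦ 3
φ = 3, ψ = 1 ↦ 3
φ = 3, ψ = 2 ↦ 3
φ = 3, ψ = 3 ↦ 3
Every assignment gives a value ≥ 3.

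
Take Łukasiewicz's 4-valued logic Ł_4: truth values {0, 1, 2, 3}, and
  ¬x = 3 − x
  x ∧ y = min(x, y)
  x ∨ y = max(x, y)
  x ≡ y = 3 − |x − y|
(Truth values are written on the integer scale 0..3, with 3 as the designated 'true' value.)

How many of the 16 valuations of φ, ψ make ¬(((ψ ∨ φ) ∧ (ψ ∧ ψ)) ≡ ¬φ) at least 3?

2

φ = 0, ψ = 0 ↦ 3  ≥
φ = 0, ψ = 1 ↦ 2  <
φ = 0, ψ = 2 ↦ 1  <
φ = 0, ψ = 3 ↦ 0  <
φ = 1, ψ = 0 ↦ 2  <
φ = 1, ψ = 1 ↦ 1  <
φ = 1, ψ = 2 ↦ 0  <
φ = 1, ψ = 3 ↦ 1  <
φ = 2, ψ = 0 ↦ 1  <
φ = 2, ψ = 1 ↦ 0  <
φ = 2, ψ = 2 ↦ 1  <
φ = 2, ψ = 3 ↦ 2  <
φ = 3, ψ = 0 ↦ 0  <
φ = 3, ψ = 1 ↦ 1  <
φ = 3, ψ = 2 ↦ 2  <
φ = 3, ψ = 3 ↦ 3  ≥
So 2 of the 16 assignments meet the threshold.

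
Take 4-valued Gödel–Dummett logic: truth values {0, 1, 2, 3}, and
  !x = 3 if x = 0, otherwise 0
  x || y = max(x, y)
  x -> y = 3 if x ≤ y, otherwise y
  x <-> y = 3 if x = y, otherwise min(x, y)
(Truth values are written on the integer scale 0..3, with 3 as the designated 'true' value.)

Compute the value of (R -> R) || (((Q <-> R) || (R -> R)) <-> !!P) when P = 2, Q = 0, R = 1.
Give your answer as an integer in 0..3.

3

R -> R = 1 -> 1 = 3
Q <-> R = 0 <-> 1 = 0
R -> R = 1 -> 1 = 3
(Q <-> R) || (R -> R) = 0 || 3 = 3
!P = !2 = 0
!!P = !0 = 3
((Q <-> R) || (R -> R)) <-> !!P = 3 <-> 3 = 3
(R -> R) || (((Q <-> R) || (R -> R)) <-> !!P) = 3 || 3 = 3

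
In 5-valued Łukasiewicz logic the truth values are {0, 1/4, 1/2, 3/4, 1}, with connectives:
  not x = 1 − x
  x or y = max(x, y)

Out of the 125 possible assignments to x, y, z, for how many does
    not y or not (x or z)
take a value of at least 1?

29

value 1: 29 assignments (counts)
value 3/4: 33 assignments
value 1/2: 31 assignments
value 1/4: 23 assignments
value 0: 9 assignments
So 29 of the 125 assignments meet the threshold.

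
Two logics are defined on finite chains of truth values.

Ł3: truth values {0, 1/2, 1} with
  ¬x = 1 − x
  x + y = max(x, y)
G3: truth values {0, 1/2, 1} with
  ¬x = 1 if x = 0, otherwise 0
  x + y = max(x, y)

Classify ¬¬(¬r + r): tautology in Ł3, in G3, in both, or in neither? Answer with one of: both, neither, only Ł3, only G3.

only G3

In Ł3: at r = 1/2 the value is 1/2 — not a tautology.
In G3: every assignment gives 1 — tautology.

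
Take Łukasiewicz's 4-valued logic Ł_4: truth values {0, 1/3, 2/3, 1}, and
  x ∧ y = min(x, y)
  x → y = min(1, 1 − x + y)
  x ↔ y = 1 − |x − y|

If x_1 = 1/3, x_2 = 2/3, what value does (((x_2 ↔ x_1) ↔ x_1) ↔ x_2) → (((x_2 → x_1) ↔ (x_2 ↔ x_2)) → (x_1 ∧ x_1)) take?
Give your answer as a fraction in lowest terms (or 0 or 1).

x_2 ↔ x_1 = 2/3 ↔ 1/3 = 2/3
(x_2 ↔ x_1) ↔ x_1 = 2/3 ↔ 1/3 = 2/3
((x_2 ↔ x_1) ↔ x_1) ↔ x_2 = 2/3 ↔ 2/3 = 1
x_2 → x_1 = 2/3 → 1/3 = 2/3
x_2 ↔ x_2 = 2/3 ↔ 2/3 = 1
(x_2 → x_1) ↔ (x_2 ↔ x_2) = 2/3 ↔ 1 = 2/3
x_1 ∧ x_1 = 1/3 ∧ 1/3 = 1/3
((x_2 → x_1) ↔ (x_2 ↔ x_2)) → (x_1 ∧ x_1) = 2/3 → 1/3 = 2/3
(((x_2 ↔ x_1) ↔ x_1) ↔ x_2) → (((x_2 → x_1) ↔ (x_2 ↔ x_2)) → (x_1 ∧ x_1)) = 1 → 2/3 = 2/3

2/3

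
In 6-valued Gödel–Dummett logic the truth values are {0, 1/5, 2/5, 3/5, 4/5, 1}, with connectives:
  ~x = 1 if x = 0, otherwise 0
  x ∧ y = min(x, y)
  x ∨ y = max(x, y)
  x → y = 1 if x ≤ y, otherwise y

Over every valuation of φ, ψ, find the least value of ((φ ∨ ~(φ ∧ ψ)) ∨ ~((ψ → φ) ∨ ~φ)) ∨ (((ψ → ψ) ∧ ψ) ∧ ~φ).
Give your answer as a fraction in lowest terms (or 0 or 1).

Take φ = 1/5, ψ = 1/5:
φ ∧ ψ = 1/5 ∧ 1/5 = 1/5
~(φ ∧ ψ) = ~1/5 = 0
φ ∨ ~(φ ∧ ψ) = 1/5 ∨ 0 = 1/5
ψ → φ = 1/5 → 1/5 = 1
~φ = ~1/5 = 0
(ψ → φ) ∨ ~φ = 1 ∨ 0 = 1
~((ψ → φ) ∨ ~φ) = ~1 = 0
(φ ∨ ~(φ ∧ ψ)) ∨ ~((ψ → φ) ∨ ~φ) = 1/5 ∨ 0 = 1/5
ψ → ψ = 1/5 → 1/5 = 1
(ψ → ψ) ∧ ψ = 1 ∧ 1/5 = 1/5
~φ = ~1/5 = 0
((ψ → ψ) ∧ ψ) ∧ ~φ = 1/5 ∧ 0 = 0
((φ ∨ ~(φ ∧ ψ)) ∨ ~((ψ → φ) ∨ ~φ)) ∨ (((ψ → ψ) ∧ ψ) ∧ ~φ) = 1/5 ∨ 0 = 1/5
No assignment yields a value below 1/5, so this is the minimum.

1/5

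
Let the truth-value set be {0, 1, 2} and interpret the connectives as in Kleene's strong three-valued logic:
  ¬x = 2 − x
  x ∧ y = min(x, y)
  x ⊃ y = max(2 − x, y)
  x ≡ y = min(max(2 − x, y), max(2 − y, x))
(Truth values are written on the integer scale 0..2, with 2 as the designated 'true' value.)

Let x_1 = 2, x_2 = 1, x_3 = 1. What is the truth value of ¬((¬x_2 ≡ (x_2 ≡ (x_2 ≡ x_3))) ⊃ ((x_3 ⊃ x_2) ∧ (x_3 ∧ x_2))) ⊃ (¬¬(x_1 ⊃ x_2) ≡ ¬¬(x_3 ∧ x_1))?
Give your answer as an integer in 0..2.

1

¬x_2 = ¬1 = 1
x_2 ≡ x_3 = 1 ≡ 1 = 1
x_2 ≡ (x_2 ≡ x_3) = 1 ≡ 1 = 1
¬x_2 ≡ (x_2 ≡ (x_2 ≡ x_3)) = 1 ≡ 1 = 1
x_3 ⊃ x_2 = 1 ⊃ 1 = 1
x_3 ∧ x_2 = 1 ∧ 1 = 1
(x_3 ⊃ x_2) ∧ (x_3 ∧ x_2) = 1 ∧ 1 = 1
(¬x_2 ≡ (x_2 ≡ (x_2 ≡ x_3))) ⊃ ((x_3 ⊃ x_2) ∧ (x_3 ∧ x_2)) = 1 ⊃ 1 = 1
¬((¬x_2 ≡ (x_2 ≡ (x_2 ≡ x_3))) ⊃ ((x_3 ⊃ x_2) ∧ (x_3 ∧ x_2))) = ¬1 = 1
x_1 ⊃ x_2 = 2 ⊃ 1 = 1
¬(x_1 ⊃ x_2) = ¬1 = 1
¬¬(x_1 ⊃ x_2) = ¬1 = 1
x_3 ∧ x_1 = 1 ∧ 2 = 1
¬(x_3 ∧ x_1) = ¬1 = 1
¬¬(x_3 ∧ x_1) = ¬1 = 1
¬¬(x_1 ⊃ x_2) ≡ ¬¬(x_3 ∧ x_1) = 1 ≡ 1 = 1
¬((¬x_2 ≡ (x_2 ≡ (x_2 ≡ x_3))) ⊃ ((x_3 ⊃ x_2) ∧ (x_3 ∧ x_2))) ⊃ (¬¬(x_1 ⊃ x_2) ≡ ¬¬(x_3 ∧ x_1)) = 1 ⊃ 1 = 1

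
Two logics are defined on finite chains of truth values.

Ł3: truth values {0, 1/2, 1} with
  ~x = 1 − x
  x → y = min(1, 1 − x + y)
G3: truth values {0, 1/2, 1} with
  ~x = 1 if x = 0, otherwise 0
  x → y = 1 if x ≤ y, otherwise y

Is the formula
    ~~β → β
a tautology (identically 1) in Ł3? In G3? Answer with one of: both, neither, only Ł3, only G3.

In Ł3: every assignment gives 1 — tautology.
In G3: at β = 1/2 the value is 1/2 — not a tautology.

only Ł3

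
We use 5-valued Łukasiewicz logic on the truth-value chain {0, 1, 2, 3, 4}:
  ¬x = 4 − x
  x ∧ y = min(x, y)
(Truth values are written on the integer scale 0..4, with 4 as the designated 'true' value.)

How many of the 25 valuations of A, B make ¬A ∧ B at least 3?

value 4: 1 assignment (counts)
value 3: 3 assignments (counts)
value 2: 5 assignments
value 1: 7 assignments
value 0: 9 assignments
So 4 of the 25 assignments meet the threshold.

4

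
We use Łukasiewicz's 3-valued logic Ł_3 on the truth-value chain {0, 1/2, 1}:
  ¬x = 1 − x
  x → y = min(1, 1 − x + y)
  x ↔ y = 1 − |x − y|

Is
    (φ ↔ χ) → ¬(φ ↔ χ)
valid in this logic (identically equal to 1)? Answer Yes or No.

No

Counterexample: take φ = 0, χ = 0.
φ ↔ χ = 0 ↔ 0 = 1
φ ↔ χ = 0 ↔ 0 = 1
¬(φ ↔ χ) = ¬1 = 0
(φ ↔ χ) → ¬(φ ↔ χ) = 1 → 0 = 0
This gives 0 ≠ 1.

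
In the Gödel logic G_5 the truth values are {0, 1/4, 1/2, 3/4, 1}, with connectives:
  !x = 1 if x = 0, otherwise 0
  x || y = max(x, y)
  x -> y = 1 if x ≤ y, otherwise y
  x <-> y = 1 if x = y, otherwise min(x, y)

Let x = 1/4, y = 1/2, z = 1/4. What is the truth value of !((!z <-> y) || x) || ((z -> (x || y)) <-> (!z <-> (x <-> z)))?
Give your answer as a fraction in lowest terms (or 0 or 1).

0

!z = !1/4 = 0
!z <-> y = 0 <-> 1/2 = 0
(!z <-> y) || x = 0 || 1/4 = 1/4
!((!z <-> y) || x) = !1/4 = 0
x || y = 1/4 || 1/2 = 1/2
z -> (x || y) = 1/4 -> 1/2 = 1
!z = !1/4 = 0
x <-> z = 1/4 <-> 1/4 = 1
!z <-> (x <-> z) = 0 <-> 1 = 0
(z -> (x || y)) <-> (!z <-> (x <-> z)) = 1 <-> 0 = 0
!((!z <-> y) || x) || ((z -> (x || y)) <-> (!z <-> (x <-> z))) = 0 || 0 = 0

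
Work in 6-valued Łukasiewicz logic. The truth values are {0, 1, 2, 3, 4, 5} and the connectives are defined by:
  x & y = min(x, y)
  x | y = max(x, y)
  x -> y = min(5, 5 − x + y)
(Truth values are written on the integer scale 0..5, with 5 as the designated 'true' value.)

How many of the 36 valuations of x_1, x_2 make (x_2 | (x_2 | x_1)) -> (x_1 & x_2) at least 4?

16

value 5: 6 assignments (counts)
value 4: 10 assignments (counts)
value 3: 8 assignments
value 2: 6 assignments
value 1: 4 assignments
value 0: 2 assignments
So 16 of the 36 assignments meet the threshold.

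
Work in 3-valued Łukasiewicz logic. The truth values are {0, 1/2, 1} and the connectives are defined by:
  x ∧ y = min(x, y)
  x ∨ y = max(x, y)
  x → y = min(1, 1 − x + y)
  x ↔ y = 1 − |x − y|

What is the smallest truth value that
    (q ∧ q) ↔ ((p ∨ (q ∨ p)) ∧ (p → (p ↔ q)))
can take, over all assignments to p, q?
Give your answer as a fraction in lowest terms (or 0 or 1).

Take p = 1/2, q = 0:
q ∧ q = 0 ∧ 0 = 0
q ∨ p = 0 ∨ 1/2 = 1/2
p ∨ (q ∨ p) = 1/2 ∨ 1/2 = 1/2
p ↔ q = 1/2 ↔ 0 = 1/2
p → (p ↔ q) = 1/2 → 1/2 = 1
(p ∨ (q ∨ p)) ∧ (p → (p ↔ q)) = 1/2 ∧ 1 = 1/2
(q ∧ q) ↔ ((p ∨ (q ∨ p)) ∧ (p → (p ↔ q))) = 0 ↔ 1/2 = 1/2
No assignment yields a value below 1/2, so this is the minimum.

1/2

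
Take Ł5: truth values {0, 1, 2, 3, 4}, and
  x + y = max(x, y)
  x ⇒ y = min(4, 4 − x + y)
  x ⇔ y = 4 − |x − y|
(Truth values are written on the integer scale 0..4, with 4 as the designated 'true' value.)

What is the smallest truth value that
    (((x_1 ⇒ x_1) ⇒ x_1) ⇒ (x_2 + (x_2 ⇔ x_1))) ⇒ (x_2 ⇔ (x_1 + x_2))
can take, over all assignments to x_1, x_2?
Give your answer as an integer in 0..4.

2

Take x_1 = 2, x_2 = 0:
x_1 ⇒ x_1 = 2 ⇒ 2 = 4
(x_1 ⇒ x_1) ⇒ x_1 = 4 ⇒ 2 = 2
x_2 ⇔ x_1 = 0 ⇔ 2 = 2
x_2 + (x_2 ⇔ x_1) = 0 + 2 = 2
((x_1 ⇒ x_1) ⇒ x_1) ⇒ (x_2 + (x_2 ⇔ x_1)) = 2 ⇒ 2 = 4
x_1 + x_2 = 2 + 0 = 2
x_2 ⇔ (x_1 + x_2) = 0 ⇔ 2 = 2
(((x_1 ⇒ x_1) ⇒ x_1) ⇒ (x_2 + (x_2 ⇔ x_1))) ⇒ (x_2 ⇔ (x_1 + x_2)) = 4 ⇒ 2 = 2
No assignment yields a value below 2, so this is the minimum.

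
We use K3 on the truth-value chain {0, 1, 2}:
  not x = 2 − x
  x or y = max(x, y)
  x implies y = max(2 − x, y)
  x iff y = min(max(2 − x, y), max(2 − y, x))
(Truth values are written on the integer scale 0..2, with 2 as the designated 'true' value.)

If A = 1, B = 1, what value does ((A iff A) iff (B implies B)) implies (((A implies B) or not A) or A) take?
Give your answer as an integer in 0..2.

1

A iff A = 1 iff 1 = 1
B implies B = 1 implies 1 = 1
(A iff A) iff (B implies B) = 1 iff 1 = 1
A implies B = 1 implies 1 = 1
not A = not 1 = 1
(A implies B) or not A = 1 or 1 = 1
((A implies B) or not A) or A = 1 or 1 = 1
((A iff A) iff (B implies B)) implies (((A implies B) or not A) or A) = 1 implies 1 = 1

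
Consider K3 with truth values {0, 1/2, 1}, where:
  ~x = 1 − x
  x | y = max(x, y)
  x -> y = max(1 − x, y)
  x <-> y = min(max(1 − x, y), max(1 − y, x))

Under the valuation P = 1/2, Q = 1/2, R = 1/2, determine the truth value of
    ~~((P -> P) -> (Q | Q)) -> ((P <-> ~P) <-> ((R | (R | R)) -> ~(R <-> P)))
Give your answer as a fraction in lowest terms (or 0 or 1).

1/2

P -> P = 1/2 -> 1/2 = 1/2
Q | Q = 1/2 | 1/2 = 1/2
(P -> P) -> (Q | Q) = 1/2 -> 1/2 = 1/2
~((P -> P) -> (Q | Q)) = ~1/2 = 1/2
~~((P -> P) -> (Q | Q)) = ~1/2 = 1/2
~P = ~1/2 = 1/2
P <-> ~P = 1/2 <-> 1/2 = 1/2
R | R = 1/2 | 1/2 = 1/2
R | (R | R) = 1/2 | 1/2 = 1/2
R <-> P = 1/2 <-> 1/2 = 1/2
~(R <-> P) = ~1/2 = 1/2
(R | (R | R)) -> ~(R <-> P) = 1/2 -> 1/2 = 1/2
(P <-> ~P) <-> ((R | (R | R)) -> ~(R <-> P)) = 1/2 <-> 1/2 = 1/2
~~((P -> P) -> (Q | Q)) -> ((P <-> ~P) <-> ((R | (R | R)) -> ~(R <-> P))) = 1/2 -> 1/2 = 1/2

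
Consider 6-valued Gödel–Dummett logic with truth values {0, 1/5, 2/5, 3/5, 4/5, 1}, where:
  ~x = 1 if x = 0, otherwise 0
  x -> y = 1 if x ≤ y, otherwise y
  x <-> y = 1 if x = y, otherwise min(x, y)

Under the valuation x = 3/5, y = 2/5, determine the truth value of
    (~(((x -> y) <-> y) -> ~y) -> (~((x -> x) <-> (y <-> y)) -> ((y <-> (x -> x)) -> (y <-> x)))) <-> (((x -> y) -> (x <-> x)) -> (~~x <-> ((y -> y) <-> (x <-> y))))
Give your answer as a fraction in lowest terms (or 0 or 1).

2/5

x -> y = 3/5 -> 2/5 = 2/5
(x -> y) <-> y = 2/5 <-> 2/5 = 1
~y = ~2/5 = 0
((x -> y) <-> y) -> ~y = 1 -> 0 = 0
~(((x -> y) <-> y) -> ~y) = ~0 = 1
x -> x = 3/5 -> 3/5 = 1
y <-> y = 2/5 <-> 2/5 = 1
(x -> x) <-> (y <-> y) = 1 <-> 1 = 1
~((x -> x) <-> (y <-> y)) = ~1 = 0
x -> x = 3/5 -> 3/5 = 1
y <-> (x -> x) = 2/5 <-> 1 = 2/5
y <-> x = 2/5 <-> 3/5 = 2/5
(y <-> (x -> x)) -> (y <-> x) = 2/5 -> 2/5 = 1
~((x -> x) <-> (y <-> y)) -> ((y <-> (x -> x)) -> (y <-> x)) = 0 -> 1 = 1
~(((x -> y) <-> y) -> ~y) -> (~((x -> x) <-> (y <-> y)) -> ((y <-> (x -> x)) -> (y <-> x))) = 1 -> 1 = 1
x -> y = 3/5 -> 2/5 = 2/5
x <-> x = 3/5 <-> 3/5 = 1
(x -> y) -> (x <-> x) = 2/5 -> 1 = 1
~x = ~3/5 = 0
~~x = ~0 = 1
y -> y = 2/5 -> 2/5 = 1
x <-> y = 3/5 <-> 2/5 = 2/5
(y -> y) <-> (x <-> y) = 1 <-> 2/5 = 2/5
~~x <-> ((y -> y) <-> (x <-> y)) = 1 <-> 2/5 = 2/5
((x -> y) -> (x <-> x)) -> (~~x <-> ((y -> y) <-> (x <-> y))) = 1 -> 2/5 = 2/5
(~(((x -> y) <-> y) -> ~y) -> (~((x -> x) <-> (y <-> y)) -> ((y <-> (x -> x)) -> (y <-> x)))) <-> (((x -> y) -> (x <-> x)) -> (~~x <-> ((y -> y) <-> (x <-> y)))) = 1 <-> 2/5 = 2/5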